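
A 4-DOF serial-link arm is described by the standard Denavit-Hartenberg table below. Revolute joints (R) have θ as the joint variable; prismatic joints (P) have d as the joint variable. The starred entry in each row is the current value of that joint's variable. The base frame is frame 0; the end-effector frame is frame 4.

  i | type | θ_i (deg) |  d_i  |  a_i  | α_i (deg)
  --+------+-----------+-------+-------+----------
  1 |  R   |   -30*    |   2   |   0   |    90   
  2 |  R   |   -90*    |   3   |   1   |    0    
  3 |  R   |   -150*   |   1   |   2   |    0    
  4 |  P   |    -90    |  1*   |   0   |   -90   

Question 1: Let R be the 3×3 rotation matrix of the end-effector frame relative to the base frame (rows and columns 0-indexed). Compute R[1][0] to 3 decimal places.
End-effector x-axis (col 0 of R) = (0.7500,-0.4330,0.5000)
R[1][0] = -0.4330

-0.433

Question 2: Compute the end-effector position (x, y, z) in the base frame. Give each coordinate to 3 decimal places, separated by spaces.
-3.366 -3.830 2.732

after link 1: o_1 = (0.0000, 0.0000, 2.0000)
after link 2: o_2 = (-1.5000, -2.5981, 1.0000)
after link 3: o_3 = (-2.8660, -2.9641, 2.7321)
after link 4: o_4 = (-3.3660, -3.8301, 2.7321)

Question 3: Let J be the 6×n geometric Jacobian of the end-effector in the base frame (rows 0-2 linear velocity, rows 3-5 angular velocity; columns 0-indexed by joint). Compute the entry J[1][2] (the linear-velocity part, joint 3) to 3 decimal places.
axis z_2 = (-0.5000,-0.8660,0.0000); lever o_n−o_2 = (-1.8660,-1.2321,1.7321)
cross product → J_v[:, 2] = (-1.5000,0.8660,-1.0000)
J_ω[:, 2] = z_2
entry J[1][2] = 0.8660

0.866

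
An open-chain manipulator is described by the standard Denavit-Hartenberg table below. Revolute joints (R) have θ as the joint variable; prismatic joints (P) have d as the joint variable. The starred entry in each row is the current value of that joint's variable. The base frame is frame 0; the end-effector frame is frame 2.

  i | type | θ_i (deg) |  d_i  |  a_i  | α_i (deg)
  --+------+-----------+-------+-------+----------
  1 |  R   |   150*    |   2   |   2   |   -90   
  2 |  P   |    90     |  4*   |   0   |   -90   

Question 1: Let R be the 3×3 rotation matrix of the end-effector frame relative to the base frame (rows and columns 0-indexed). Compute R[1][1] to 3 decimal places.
0.866

End-effector y-axis (col 1 of R) = (0.5000,0.8660,-0.0000)
R[1][1] = 0.8660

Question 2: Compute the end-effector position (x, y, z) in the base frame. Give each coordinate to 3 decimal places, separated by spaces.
after link 1: o_1 = (-1.7321, 1.0000, 2.0000)
after link 2: o_2 = (-3.7321, -2.4641, 2.0000)

-3.732 -2.464 2.000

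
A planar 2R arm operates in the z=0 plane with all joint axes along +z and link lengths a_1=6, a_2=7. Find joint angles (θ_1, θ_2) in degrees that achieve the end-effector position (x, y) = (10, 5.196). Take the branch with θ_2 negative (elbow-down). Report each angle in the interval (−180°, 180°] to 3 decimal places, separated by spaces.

60.000 -60.001

cos θ_2 = (126.9984−6²−7²)/(2·6·7) = 0.5000; θ_2 = -60.0012° (elbow-down)
β = atan2(5.1960,10.0000) = 27.4564°; ψ = atan2(-6.0623,9.4999) = -32.5436°
θ_1 = β − ψ = 60.0000°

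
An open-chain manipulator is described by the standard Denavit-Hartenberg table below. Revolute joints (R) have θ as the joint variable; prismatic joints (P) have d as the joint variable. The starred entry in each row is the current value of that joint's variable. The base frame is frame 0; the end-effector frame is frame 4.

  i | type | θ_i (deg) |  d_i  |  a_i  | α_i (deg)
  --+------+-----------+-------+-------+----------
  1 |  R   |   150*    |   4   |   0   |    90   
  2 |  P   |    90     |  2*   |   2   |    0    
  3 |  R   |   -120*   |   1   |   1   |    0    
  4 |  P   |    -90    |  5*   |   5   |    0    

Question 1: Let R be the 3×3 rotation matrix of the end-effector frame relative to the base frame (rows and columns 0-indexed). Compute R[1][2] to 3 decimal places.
0.866

End-effector z-axis (col 2 of R) = (0.5000,0.8660,0.0000)
R[1][2] = 0.8660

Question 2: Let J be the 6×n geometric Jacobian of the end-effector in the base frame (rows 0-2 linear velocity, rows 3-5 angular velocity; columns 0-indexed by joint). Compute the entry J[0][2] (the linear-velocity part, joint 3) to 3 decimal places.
-4.183

axis z_2 = (0.5000,0.8660,0.0000); lever o_n−o_2 = (4.4151,4.3792,-4.8301)
cross product → J_v[:, 2] = (-4.1830,2.4151,-1.6340)
J_ω[:, 2] = z_2
entry J[0][2] = -4.1830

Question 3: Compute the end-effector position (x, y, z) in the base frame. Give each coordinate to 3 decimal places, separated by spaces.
5.415 6.111 1.170

after link 1: o_1 = (0.0000, 0.0000, 4.0000)
after link 2: o_2 = (1.0000, 1.7321, 6.0000)
after link 3: o_3 = (0.7500, 3.0311, 5.5000)
after link 4: o_4 = (5.4151, 6.1112, 1.1699)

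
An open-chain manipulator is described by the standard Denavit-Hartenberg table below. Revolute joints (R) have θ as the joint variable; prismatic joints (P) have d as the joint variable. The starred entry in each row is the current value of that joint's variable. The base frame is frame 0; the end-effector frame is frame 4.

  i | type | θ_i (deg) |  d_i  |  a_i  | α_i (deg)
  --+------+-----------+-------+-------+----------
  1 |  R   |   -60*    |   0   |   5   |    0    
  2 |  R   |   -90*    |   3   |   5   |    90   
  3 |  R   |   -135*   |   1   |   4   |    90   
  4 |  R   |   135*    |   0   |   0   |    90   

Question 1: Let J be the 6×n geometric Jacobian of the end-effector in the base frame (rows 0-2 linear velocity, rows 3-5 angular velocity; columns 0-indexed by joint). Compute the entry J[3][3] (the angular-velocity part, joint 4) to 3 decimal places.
0.612

axis z_3 = (0.6124,0.3536,0.7071); lever o_n−o_3 = (0.0000,0.0000,0.0000)
cross product → J_v[:, 3] = (0.0000,0.0000,0.0000)
J_ω[:, 3] = z_3
entry J[3][3] = 0.6124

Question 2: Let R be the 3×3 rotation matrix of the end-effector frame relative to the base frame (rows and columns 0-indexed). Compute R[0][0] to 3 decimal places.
-0.787

End-effector x-axis (col 0 of R) = (-0.7866,0.3624,0.5000)
R[0][0] = -0.7866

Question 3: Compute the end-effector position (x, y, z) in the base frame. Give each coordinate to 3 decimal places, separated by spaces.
after link 1: o_1 = (2.5000, -4.3301, 0.0000)
after link 2: o_2 = (-1.8301, -6.8301, 3.0000)
after link 3: o_3 = (0.1194, -4.5499, 0.1716)
after link 4: o_4 = (0.1194, -4.5499, 0.1716)

0.119 -4.550 0.172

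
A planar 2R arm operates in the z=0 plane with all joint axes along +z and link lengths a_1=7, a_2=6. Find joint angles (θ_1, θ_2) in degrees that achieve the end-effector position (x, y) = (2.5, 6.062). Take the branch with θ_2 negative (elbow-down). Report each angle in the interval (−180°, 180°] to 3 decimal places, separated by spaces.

cos θ_2 = (42.9978−7²−6²)/(2·7·6) = -0.5000; θ_2 = -120.0017° (elbow-down)
β = atan2(6.0620,2.5000) = 67.5885°; ψ = atan2(-5.1961,3.9998) = -52.4115°
θ_1 = β − ψ = 120.0000°

120.000 -120.002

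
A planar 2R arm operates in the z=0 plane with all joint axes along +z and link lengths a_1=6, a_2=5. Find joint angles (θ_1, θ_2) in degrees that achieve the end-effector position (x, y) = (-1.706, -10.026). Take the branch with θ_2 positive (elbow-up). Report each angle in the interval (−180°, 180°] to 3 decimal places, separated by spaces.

-119.997 44.994

cos θ_2 = (103.4311−6²−5²)/(2·6·5) = 0.7072; θ_2 = 44.9936° (elbow-up)
β = atan2(-10.0260,-1.7060) = -99.6568°; ψ = atan2(3.5351,9.5359) = 20.3407°
θ_1 = β − ψ = -119.9975°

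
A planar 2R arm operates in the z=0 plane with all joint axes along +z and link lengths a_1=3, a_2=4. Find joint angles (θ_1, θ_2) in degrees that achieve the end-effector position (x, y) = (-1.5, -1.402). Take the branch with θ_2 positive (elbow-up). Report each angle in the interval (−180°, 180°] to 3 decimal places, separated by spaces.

120.003 149.999

cos θ_2 = (4.2156−3²−4²)/(2·3·4) = -0.8660; θ_2 = 149.9990° (elbow-up)
β = atan2(-1.4020,-1.5000) = -136.9341°; ψ = atan2(2.0001,-0.4641) = 103.0630°
θ_1 = β − ψ = -239.9971°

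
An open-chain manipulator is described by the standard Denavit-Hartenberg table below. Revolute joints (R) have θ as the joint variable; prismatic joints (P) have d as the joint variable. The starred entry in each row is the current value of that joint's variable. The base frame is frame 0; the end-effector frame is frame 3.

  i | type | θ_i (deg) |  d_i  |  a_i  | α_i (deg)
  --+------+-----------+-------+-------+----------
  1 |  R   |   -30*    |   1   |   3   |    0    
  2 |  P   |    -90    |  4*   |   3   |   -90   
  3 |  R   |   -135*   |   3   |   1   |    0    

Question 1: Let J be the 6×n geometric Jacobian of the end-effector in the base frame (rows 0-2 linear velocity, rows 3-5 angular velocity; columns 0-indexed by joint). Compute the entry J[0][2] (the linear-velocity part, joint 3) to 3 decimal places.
axis z_2 = (0.8660,-0.5000,0.0000); lever o_n−o_2 = (2.9516,-0.8876,0.7071)
cross product → J_v[:, 2] = (-0.3536,-0.6124,0.7071)
J_ω[:, 2] = z_2
entry J[0][2] = -0.3536

-0.354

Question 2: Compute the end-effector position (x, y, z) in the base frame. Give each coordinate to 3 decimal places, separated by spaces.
4.050 -4.986 5.707

after link 1: o_1 = (2.5981, -1.5000, 1.0000)
after link 2: o_2 = (1.0981, -4.0981, 5.0000)
after link 3: o_3 = (4.0497, -4.9857, 5.7071)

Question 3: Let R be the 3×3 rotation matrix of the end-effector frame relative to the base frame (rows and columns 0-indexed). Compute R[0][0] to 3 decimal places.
0.354

End-effector x-axis (col 0 of R) = (0.3536,0.6124,0.7071)
R[0][0] = 0.3536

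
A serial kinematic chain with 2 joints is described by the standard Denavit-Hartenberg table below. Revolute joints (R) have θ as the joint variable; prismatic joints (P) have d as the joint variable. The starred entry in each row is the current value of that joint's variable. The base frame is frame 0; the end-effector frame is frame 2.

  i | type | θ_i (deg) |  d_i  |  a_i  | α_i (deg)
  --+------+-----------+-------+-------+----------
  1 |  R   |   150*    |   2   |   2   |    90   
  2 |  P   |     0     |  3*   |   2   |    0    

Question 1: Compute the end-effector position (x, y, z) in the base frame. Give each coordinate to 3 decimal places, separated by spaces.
-1.964 4.598 2.000

after link 1: o_1 = (-1.7321, 1.0000, 2.0000)
after link 2: o_2 = (-1.9641, 4.5981, 2.0000)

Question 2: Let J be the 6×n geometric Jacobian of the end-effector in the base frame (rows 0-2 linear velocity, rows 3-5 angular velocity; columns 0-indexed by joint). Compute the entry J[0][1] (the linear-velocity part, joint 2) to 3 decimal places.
prismatic axis z_1 = (0.5000,0.8660,0.0000)
J_v[:, 1] = z_1; J_ω[:, 1] = (0,0,0)
entry J[0][1] = 0.5000

0.500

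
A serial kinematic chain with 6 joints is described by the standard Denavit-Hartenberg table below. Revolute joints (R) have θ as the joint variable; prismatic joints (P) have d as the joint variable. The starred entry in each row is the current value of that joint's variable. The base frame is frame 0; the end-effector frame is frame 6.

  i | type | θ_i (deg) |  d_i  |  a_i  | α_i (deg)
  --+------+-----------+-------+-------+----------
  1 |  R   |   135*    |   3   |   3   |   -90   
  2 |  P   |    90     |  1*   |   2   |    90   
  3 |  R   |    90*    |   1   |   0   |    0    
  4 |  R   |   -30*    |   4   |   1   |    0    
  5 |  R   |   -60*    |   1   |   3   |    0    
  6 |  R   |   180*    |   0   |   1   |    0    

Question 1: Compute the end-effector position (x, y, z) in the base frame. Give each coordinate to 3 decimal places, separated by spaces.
-7.683 5.044 -1.500

after link 1: o_1 = (-2.1213, 2.1213, 3.0000)
after link 2: o_2 = (-2.8284, 1.4142, 1.0000)
after link 3: o_3 = (-3.5355, 2.1213, 1.0000)
after link 4: o_4 = (-6.9763, 4.3374, 0.5000)
after link 5: o_5 = (-7.6834, 5.0445, -2.5000)
after link 6: o_6 = (-7.6834, 5.0445, -1.5000)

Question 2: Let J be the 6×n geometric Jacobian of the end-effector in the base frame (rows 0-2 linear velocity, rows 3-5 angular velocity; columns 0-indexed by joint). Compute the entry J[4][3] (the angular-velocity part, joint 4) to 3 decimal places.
0.707

axis z_3 = (-0.7071,0.7071,0.0000); lever o_n−o_3 = (-4.1479,2.9232,-2.5000)
cross product → J_v[:, 3] = (-1.7678,-1.7678,0.8660)
J_ω[:, 3] = z_3
entry J[4][3] = 0.7071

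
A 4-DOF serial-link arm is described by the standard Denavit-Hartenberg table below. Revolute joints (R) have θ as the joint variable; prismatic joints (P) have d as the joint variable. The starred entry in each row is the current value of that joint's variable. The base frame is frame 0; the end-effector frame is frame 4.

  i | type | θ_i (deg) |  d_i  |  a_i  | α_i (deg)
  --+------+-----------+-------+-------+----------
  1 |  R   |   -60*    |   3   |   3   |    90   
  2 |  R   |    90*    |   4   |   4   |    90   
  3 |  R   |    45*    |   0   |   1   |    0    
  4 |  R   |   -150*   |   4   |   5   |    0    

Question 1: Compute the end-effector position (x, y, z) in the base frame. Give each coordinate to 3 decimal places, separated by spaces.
3.606 -6.001 6.413

after link 1: o_1 = (1.5000, -2.5981, 3.0000)
after link 2: o_2 = (-1.9641, -4.5981, 7.0000)
after link 3: o_3 = (-2.5765, -4.9516, 7.7071)
after link 4: o_4 = (3.6061, -6.0009, 6.4130)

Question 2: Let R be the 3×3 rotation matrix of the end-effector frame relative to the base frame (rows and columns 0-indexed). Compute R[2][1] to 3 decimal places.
0.966

End-effector y-axis (col 1 of R) = (0.2241,0.1294,0.9659)
R[2][1] = 0.9659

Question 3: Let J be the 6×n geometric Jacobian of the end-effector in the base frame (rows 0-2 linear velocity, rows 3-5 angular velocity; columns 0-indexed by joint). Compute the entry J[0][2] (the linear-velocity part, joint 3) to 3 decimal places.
0.508

axis z_2 = (0.5000,-0.8660,-0.0000); lever o_n−o_2 = (5.5702,-1.4028,-0.5870)
cross product → J_v[:, 2] = (0.5083,0.2935,4.1225)
J_ω[:, 2] = z_2
entry J[0][2] = 0.5083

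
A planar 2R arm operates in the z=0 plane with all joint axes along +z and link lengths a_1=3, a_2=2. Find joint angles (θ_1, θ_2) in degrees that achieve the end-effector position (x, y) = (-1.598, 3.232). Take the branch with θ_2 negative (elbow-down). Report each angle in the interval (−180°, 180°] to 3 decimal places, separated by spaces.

150.000 -90.003

cos θ_2 = (12.9994−3²−2²)/(2·3·2) = -0.0000; θ_2 = -90.0027° (elbow-down)
β = atan2(3.2320,-1.5980) = 116.3092°; ψ = atan2(-2.0000,2.9999) = -33.6909°
θ_1 = β − ψ = 150.0001°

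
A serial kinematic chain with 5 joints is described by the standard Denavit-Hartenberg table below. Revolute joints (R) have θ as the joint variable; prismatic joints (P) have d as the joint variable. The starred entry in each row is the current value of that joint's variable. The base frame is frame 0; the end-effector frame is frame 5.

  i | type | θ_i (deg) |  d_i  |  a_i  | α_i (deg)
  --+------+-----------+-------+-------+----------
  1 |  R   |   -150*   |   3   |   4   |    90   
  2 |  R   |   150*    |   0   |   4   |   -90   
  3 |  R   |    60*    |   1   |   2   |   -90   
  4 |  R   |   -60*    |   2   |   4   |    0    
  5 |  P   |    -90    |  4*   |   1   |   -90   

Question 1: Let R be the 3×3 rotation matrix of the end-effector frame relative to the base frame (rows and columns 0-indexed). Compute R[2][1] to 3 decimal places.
End-effector y-axis (col 1 of R) = (0.3995,0.8080,0.4330)
R[2][1] = 0.4330

0.433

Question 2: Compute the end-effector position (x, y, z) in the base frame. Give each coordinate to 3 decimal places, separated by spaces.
1.821 -5.547 -1.114

after link 1: o_1 = (-3.4641, -2.0000, 3.0000)
after link 2: o_2 = (-0.4641, -0.2679, 5.0000)
after link 3: o_3 = (1.5849, -1.0849, 4.6340)
after link 4: o_4 = (3.9019, -2.9019, 1.2679)
after link 5: o_5 = (1.8206, -5.5470, -1.1136)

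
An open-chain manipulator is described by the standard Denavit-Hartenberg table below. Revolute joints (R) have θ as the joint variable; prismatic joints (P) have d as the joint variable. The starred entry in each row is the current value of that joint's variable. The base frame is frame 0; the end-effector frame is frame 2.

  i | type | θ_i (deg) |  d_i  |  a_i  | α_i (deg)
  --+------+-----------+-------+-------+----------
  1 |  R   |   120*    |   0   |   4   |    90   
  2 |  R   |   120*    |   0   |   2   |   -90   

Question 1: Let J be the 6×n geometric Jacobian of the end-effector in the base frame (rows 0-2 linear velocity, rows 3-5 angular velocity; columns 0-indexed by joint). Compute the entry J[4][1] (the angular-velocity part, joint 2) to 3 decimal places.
0.500

axis z_1 = (0.8660,0.5000,0.0000); lever o_n−o_1 = (0.5000,-0.8660,1.7321)
cross product → J_v[:, 1] = (0.8660,-1.5000,-1.0000)
J_ω[:, 1] = z_1
entry J[4][1] = 0.5000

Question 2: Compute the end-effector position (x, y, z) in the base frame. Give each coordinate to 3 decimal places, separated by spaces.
-1.500 2.598 1.732

after link 1: o_1 = (-2.0000, 3.4641, 0.0000)
after link 2: o_2 = (-1.5000, 2.5981, 1.7321)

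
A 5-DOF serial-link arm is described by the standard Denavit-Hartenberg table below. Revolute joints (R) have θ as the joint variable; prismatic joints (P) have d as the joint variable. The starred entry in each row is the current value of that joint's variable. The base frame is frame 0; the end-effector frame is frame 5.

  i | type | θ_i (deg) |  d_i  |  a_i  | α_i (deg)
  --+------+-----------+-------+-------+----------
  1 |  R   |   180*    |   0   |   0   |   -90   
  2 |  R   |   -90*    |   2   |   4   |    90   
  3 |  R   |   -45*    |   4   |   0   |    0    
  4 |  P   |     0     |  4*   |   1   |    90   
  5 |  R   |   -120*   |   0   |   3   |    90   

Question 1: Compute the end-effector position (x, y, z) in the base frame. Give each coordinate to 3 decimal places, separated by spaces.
5.402 -2.354 3.646

after link 1: o_1 = (0.0000, 0.0000, 0.0000)
after link 2: o_2 = (-0.0000, -2.0000, 4.0000)
after link 3: o_3 = (4.0000, -2.0000, 4.0000)
after link 4: o_4 = (8.0000, -1.2929, 4.7071)
after link 5: o_5 = (5.4019, -2.3536, 3.6464)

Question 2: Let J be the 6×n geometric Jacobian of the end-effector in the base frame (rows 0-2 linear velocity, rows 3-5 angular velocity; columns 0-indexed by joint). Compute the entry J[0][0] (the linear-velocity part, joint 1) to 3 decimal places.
axis z_0 = ẑ; lever o_n−o_0 = (5.4019,-2.3536,3.6464)
cross product → J_v[:, 0] = (2.3536,5.4019,-0.0000)
J_ω[:, 0] = z_0
entry J[0][0] = 2.3536

2.354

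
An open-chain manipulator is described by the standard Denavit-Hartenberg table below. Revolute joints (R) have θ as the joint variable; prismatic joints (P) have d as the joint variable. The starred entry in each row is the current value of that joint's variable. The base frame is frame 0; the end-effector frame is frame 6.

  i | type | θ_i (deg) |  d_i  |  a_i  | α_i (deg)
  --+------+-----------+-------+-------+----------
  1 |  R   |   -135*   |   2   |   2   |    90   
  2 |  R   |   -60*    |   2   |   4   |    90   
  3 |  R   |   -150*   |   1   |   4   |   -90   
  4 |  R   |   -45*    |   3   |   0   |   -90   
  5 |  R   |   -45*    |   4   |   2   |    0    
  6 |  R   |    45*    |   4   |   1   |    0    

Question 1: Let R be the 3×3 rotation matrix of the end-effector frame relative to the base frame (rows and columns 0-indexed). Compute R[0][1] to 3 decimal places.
End-effector y-axis (col 1 of R) = (-0.4356,0.7891,0.4330)
R[0][1] = -0.4356

-0.436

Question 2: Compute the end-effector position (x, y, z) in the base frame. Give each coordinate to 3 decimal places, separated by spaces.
3.371 -7.242 6.622

after link 1: o_1 = (-1.4142, -1.4142, 2.0000)
after link 2: o_2 = (-4.2426, -1.4142, -1.4641)
after link 3: o_3 = (-0.9913, -0.9913, 1.0359)
after link 4: o_4 = (0.3155, -3.3588, -0.2631)
after link 5: o_5 = (2.3376, -5.7758, 2.9100)
after link 6: o_6 = (3.3711, -7.2423, 6.6223)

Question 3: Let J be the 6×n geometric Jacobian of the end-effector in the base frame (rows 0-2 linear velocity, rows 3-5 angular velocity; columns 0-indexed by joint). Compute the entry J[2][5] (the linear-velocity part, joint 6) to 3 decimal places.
0.433

axis z_5 = (0.0335,-0.4665,0.8839); lever o_n−o_5 = (1.0335,-1.4665,3.7123)
cross product → J_v[:, 5] = (-0.4356,0.7891,0.4330)
J_ω[:, 5] = z_5
entry J[2][5] = 0.4330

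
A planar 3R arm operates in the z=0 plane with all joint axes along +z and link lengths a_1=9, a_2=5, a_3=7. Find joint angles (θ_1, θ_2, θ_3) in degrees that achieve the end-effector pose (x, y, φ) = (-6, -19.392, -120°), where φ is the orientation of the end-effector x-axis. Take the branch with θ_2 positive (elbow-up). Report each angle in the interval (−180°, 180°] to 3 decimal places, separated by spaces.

wrist centre = target − a_3·(cos φ, sin φ) = (-2.5000, -13.3298)
cos θ_2 = (183.9342−9²−5²)/(2·9·5) = 0.8659; θ_2 = 30.0103° (elbow-up)
β = atan2(-13.3298,-2.5000) = -100.6224°; ψ = atan2(2.5008,13.3297) = 10.6257°
θ_1 = β − ψ = -111.2481°
θ_3 = φ − θ_1 − θ_2 = -38.7622° (wrapped to (-180°,180°])

-111.248 30.010 -38.762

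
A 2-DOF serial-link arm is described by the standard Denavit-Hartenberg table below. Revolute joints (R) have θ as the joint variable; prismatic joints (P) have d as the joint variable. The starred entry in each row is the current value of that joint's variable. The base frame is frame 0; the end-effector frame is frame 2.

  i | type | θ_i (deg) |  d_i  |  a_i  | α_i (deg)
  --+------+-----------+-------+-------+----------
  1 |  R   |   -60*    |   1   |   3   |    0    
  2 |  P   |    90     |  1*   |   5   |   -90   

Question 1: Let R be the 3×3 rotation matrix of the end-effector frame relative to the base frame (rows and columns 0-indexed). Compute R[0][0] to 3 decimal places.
End-effector x-axis (col 0 of R) = (0.8660,0.5000,0.0000)
R[0][0] = 0.8660

0.866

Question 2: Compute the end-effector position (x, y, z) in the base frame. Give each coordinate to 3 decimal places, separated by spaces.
5.830 -0.098 2.000

after link 1: o_1 = (1.5000, -2.5981, 1.0000)
after link 2: o_2 = (5.8301, -0.0981, 2.0000)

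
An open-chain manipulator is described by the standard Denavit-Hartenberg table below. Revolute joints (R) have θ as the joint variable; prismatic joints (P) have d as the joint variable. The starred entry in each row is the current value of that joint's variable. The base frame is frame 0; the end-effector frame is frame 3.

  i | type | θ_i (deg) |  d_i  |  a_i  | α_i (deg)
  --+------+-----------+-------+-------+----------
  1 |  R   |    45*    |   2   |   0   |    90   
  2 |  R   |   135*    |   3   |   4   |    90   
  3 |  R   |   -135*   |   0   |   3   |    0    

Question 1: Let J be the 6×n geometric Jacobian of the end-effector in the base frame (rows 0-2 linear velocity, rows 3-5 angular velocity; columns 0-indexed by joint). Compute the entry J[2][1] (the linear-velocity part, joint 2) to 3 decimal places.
-1.328

axis z_1 = (0.7071,-0.7071,0.0000); lever o_n−o_1 = (-0.3180,-1.5607,1.3284)
cross product → J_v[:, 1] = (-0.9393,-0.9393,-1.3284)
J_ω[:, 1] = z_1
entry J[2][1] = -1.3284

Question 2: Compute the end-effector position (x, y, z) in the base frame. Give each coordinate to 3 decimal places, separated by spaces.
-0.318 -1.561 3.328

after link 1: o_1 = (0.0000, 0.0000, 2.0000)
after link 2: o_2 = (0.1213, -4.1213, 4.8284)
after link 3: o_3 = (-0.3180, -1.5607, 3.3284)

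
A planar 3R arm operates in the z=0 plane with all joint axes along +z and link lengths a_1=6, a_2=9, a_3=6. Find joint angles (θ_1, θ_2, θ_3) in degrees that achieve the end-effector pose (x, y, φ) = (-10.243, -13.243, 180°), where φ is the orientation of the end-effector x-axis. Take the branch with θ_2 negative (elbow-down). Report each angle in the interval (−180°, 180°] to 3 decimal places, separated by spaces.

-80.535 -44.991 -54.474

wrist centre = target − a_3·(cos φ, sin φ) = (-4.2430, -13.2430)
cos θ_2 = (193.3801−6²−9²)/(2·6·9) = 0.7072; θ_2 = -44.9906° (elbow-down)
β = atan2(-13.2430,-4.2430) = -107.7652°; ψ = atan2(-6.3629,12.3650) = -27.2299°
θ_1 = β − ψ = -80.5353°
θ_3 = φ − θ_1 − θ_2 = -54.4741° (wrapped to (-180°,180°])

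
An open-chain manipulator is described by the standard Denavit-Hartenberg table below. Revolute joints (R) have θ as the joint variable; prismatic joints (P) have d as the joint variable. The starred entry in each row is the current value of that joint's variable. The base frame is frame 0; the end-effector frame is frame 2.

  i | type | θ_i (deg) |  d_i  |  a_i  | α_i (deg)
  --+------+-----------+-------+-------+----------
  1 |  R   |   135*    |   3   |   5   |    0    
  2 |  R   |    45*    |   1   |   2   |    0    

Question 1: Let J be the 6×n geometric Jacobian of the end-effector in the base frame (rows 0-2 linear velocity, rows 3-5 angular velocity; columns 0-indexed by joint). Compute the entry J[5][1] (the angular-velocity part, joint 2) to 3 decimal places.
1.000

axis z_1 = (0.0000,0.0000,1.0000); lever o_n−o_1 = (-2.0000,0.0000,1.0000)
cross product → J_v[:, 1] = (-0.0000,-2.0000,0.0000)
J_ω[:, 1] = z_1
entry J[5][1] = 1.0000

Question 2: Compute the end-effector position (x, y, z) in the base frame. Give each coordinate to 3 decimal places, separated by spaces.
-5.536 3.536 4.000

after link 1: o_1 = (-3.5355, 3.5355, 3.0000)
after link 2: o_2 = (-5.5355, 3.5355, 4.0000)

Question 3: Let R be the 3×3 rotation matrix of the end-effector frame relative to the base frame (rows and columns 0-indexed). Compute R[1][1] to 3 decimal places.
-1.000

End-effector y-axis (col 1 of R) = (-0.0000,-1.0000,0.0000)
R[1][1] = -1.0000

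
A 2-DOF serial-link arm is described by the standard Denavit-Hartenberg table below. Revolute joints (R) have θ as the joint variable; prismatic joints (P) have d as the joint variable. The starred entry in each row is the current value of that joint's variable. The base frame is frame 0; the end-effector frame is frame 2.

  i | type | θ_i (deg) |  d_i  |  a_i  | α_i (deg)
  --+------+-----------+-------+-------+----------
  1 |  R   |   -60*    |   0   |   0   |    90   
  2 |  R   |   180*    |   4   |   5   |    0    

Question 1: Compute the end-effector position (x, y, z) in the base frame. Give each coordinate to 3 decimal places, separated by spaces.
after link 1: o_1 = (0.0000, 0.0000, 0.0000)
after link 2: o_2 = (-5.9641, 2.3301, 0.0000)

-5.964 2.330 0.000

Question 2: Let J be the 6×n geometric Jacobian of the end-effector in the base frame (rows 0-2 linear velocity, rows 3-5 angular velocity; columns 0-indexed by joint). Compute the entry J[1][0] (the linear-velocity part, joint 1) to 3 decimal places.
-5.964

axis z_0 = ẑ; lever o_n−o_0 = (-5.9641,2.3301,0.0000)
cross product → J_v[:, 0] = (-2.3301,-5.9641,0.0000)
J_ω[:, 0] = z_0
entry J[1][0] = -5.9641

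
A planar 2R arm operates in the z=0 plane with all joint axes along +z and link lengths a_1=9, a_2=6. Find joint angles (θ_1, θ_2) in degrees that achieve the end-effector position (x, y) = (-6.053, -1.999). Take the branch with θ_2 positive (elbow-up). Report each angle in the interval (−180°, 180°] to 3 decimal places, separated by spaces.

156.549 134.998

cos θ_2 = (40.6348−9²−6²)/(2·9·6) = -0.7071; θ_2 = 134.9982° (elbow-up)
β = atan2(-1.9990,-6.0530) = -161.7242°; ψ = atan2(4.2428,4.7575) = 41.7269°
θ_1 = β − ψ = -203.4511°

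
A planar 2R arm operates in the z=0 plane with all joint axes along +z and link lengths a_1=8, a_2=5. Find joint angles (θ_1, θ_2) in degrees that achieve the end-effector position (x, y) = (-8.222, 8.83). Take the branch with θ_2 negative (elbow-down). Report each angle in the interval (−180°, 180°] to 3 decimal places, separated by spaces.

149.997 -44.998

cos θ_2 = (145.5702−8²−5²)/(2·8·5) = 0.7071; θ_2 = -44.9983° (elbow-down)
β = atan2(8.8300,-8.2220) = 132.9579°; ψ = atan2(-3.5354,11.5356) = -17.0392°
θ_1 = β − ψ = 149.9972°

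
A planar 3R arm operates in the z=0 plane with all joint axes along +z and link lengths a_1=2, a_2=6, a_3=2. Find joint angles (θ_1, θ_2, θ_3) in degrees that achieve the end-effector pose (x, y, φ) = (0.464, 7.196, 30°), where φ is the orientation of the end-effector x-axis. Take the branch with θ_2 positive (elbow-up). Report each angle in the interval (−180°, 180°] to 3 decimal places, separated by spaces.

29.998 90.004 -90.002

wrist centre = target − a_3·(cos φ, sin φ) = (-1.2681, 6.1960)
cos θ_2 = (39.9984−2²−6²)/(2·2·6) = -0.0001; θ_2 = 90.0039° (elbow-up)
β = atan2(6.1960,-1.2681) = 101.5662°; ψ = atan2(6.0000,1.9996) = 71.5686°
θ_1 = β − ψ = 29.9977°
θ_3 = φ − θ_1 − θ_2 = -90.0016° (wrapped to (-180°,180°])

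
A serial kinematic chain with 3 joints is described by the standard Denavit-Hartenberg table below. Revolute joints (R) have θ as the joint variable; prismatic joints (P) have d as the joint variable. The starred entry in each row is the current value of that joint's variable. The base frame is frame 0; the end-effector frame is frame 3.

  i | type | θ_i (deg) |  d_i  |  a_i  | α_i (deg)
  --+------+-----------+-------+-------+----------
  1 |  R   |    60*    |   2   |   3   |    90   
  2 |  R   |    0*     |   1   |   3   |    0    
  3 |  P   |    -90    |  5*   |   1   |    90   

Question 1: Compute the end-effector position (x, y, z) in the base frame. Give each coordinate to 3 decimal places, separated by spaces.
8.196 2.196 1.000

after link 1: o_1 = (1.5000, 2.5981, 2.0000)
after link 2: o_2 = (3.8660, 4.6962, 2.0000)
after link 3: o_3 = (8.1962, 2.1962, 1.0000)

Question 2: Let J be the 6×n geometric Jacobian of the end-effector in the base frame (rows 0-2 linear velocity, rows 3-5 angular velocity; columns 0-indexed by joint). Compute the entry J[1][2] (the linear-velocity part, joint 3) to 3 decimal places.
-0.500

prismatic axis z_2 = (0.8660,-0.5000,0.0000)
J_v[:, 2] = z_2; J_ω[:, 2] = (0,0,0)
entry J[1][2] = -0.5000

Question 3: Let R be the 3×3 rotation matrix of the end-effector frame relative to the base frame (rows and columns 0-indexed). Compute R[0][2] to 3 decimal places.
End-effector z-axis (col 2 of R) = (-0.5000,-0.8660,-0.0000)
R[0][2] = -0.5000

-0.500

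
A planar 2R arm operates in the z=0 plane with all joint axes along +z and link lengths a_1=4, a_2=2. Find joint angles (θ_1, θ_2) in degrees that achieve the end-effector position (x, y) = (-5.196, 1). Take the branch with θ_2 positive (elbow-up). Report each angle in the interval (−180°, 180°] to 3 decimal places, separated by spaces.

149.998 60.007

cos θ_2 = (27.9984−4²−2²)/(2·4·2) = 0.4999; θ_2 = 60.0065° (elbow-up)
β = atan2(1.0000,-5.1960) = 169.1063°; ψ = atan2(1.7322,4.9998) = 19.1085°
θ_1 = β − ψ = 149.9978°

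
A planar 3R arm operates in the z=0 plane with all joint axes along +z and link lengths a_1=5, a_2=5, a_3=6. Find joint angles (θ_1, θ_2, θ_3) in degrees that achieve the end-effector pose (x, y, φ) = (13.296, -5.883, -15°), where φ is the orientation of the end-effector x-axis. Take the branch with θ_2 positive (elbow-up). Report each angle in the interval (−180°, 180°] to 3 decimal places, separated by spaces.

-59.994 59.992 -14.998

wrist centre = target − a_3·(cos φ, sin φ) = (7.5004, -4.3301)
cos θ_2 = (75.0063−5²−5²)/(2·5·5) = 0.5001; θ_2 = 59.9916° (elbow-up)
β = atan2(-4.3301,7.5004) = -29.9983°; ψ = atan2(4.3298,7.5006) = 29.9958°
θ_1 = β − ψ = -59.9941°
θ_3 = φ − θ_1 − θ_2 = -14.9975° (wrapped to (-180°,180°])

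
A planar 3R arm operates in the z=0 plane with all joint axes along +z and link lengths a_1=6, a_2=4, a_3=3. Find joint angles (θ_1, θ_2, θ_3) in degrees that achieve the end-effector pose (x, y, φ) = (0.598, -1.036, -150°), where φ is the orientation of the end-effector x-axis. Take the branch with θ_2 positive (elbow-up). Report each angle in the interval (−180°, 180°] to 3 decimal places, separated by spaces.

wrist centre = target − a_3·(cos φ, sin φ) = (3.1961, 0.4640)
cos θ_2 = (10.4302−6²−4²)/(2·6·4) = -0.8660; θ_2 = 150.0014° (elbow-up)
β = atan2(0.4640,3.1961) = 8.2604°; ψ = atan2(1.9999,2.5358) = 38.2613°
θ_1 = β − ψ = -30.0010°
θ_3 = φ − θ_1 − θ_2 = 89.9996° (wrapped to (-180°,180°])

-30.001 150.001 90.000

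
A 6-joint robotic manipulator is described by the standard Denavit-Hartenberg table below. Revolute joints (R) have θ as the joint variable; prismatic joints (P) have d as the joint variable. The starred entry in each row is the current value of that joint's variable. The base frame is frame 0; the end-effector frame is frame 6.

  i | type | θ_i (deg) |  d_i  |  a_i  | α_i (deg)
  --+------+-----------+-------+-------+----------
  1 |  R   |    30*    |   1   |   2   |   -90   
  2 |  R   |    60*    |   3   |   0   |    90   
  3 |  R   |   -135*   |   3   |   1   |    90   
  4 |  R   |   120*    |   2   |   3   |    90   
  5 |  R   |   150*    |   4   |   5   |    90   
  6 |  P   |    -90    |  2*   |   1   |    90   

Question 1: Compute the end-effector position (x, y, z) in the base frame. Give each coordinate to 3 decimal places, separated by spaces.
-0.541 5.168 9.228

after link 1: o_1 = (1.7321, 1.0000, 1.0000)
after link 2: o_2 = (0.2321, 3.5981, 1.0000)
after link 3: o_3 = (2.5294, 4.1080, 3.1124)
after link 4: o_4 = (3.0874, 7.2879, 4.7176)
after link 5: o_5 = (0.3922, 3.1768, 8.8207)
after link 6: o_6 = (-0.5407, 5.1678, 9.2278)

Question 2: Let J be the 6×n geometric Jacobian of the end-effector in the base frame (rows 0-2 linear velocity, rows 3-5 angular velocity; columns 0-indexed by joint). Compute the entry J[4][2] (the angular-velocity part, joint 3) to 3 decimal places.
axis z_2 = (0.7500,0.4330,0.5000); lever o_n−o_2 = (-0.7727,1.5697,8.2278)
cross product → J_v[:, 2] = (2.7779,-6.5572,1.5119)
J_ω[:, 2] = z_2
entry J[4][2] = 0.4330

0.433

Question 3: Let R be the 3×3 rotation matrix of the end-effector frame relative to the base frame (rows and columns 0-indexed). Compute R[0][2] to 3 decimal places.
End-effector z-axis (col 2 of R) = (0.8719,0.4487,-0.1964)
R[0][2] = 0.8719

0.872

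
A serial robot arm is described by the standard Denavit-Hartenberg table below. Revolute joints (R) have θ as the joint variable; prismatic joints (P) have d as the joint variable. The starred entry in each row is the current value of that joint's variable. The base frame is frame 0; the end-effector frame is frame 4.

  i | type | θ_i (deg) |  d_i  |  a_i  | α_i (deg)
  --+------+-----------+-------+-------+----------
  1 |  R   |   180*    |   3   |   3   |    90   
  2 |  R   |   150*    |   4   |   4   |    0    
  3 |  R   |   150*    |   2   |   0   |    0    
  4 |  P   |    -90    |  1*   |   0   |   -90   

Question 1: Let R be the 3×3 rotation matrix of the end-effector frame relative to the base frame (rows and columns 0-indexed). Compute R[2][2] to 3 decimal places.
-0.866

End-effector z-axis (col 2 of R) = (-0.5000,0.0000,-0.8660)
R[2][2] = -0.8660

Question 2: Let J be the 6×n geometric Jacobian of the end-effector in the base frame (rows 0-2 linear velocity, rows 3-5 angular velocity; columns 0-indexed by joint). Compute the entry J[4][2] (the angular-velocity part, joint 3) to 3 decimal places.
axis z_2 = (0.0000,1.0000,0.0000); lever o_n−o_2 = (0.0000,3.0000,0.0000)
cross product → J_v[:, 2] = (-0.0000,0.0000,0.0000)
J_ω[:, 2] = z_2
entry J[4][2] = 1.0000

1.000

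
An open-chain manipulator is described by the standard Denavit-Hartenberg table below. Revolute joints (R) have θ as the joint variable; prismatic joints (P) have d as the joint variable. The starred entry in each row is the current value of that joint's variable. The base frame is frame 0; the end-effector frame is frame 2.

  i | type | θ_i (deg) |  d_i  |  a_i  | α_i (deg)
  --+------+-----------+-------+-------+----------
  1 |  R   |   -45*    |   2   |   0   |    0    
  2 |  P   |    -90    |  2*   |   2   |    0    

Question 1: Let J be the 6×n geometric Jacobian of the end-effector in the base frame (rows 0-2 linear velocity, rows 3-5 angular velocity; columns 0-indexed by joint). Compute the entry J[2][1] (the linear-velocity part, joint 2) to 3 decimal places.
1.000

prismatic axis z_1 = (0.0000,0.0000,1.0000)
J_v[:, 1] = z_1; J_ω[:, 1] = (0,0,0)
entry J[2][1] = 1.0000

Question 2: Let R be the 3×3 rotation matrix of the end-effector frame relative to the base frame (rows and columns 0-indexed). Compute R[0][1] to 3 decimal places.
End-effector y-axis (col 1 of R) = (0.7071,-0.7071,0.0000)
R[0][1] = 0.7071

0.707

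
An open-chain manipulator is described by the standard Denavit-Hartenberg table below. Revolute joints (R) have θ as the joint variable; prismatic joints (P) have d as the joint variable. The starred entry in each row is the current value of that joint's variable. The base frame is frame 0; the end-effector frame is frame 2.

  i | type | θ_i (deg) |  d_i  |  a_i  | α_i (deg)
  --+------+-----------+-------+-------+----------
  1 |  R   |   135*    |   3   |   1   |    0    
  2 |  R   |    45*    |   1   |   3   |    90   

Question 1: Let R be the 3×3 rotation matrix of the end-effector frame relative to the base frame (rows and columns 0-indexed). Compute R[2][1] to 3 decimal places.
End-effector y-axis (col 1 of R) = (-0.0000,-0.0000,1.0000)
R[2][1] = 1.0000

1.000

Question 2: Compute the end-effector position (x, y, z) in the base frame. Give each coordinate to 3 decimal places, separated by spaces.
after link 1: o_1 = (-0.7071, 0.7071, 3.0000)
after link 2: o_2 = (-3.7071, 0.7071, 4.0000)

-3.707 0.707 4.000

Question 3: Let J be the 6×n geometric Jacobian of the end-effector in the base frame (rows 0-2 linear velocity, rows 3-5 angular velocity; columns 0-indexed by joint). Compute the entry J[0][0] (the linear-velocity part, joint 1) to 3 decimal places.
axis z_0 = ẑ; lever o_n−o_0 = (-3.7071,0.7071,4.0000)
cross product → J_v[:, 0] = (-0.7071,-3.7071,0.0000)
J_ω[:, 0] = z_0
entry J[0][0] = -0.7071

-0.707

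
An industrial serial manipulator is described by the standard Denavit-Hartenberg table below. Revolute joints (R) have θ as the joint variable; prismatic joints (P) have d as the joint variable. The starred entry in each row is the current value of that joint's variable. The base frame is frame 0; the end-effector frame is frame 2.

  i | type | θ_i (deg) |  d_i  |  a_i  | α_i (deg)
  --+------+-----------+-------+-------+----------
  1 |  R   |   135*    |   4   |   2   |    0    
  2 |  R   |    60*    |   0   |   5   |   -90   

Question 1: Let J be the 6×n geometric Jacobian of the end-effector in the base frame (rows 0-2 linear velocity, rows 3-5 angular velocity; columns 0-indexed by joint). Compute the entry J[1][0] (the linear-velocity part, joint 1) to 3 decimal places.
axis z_0 = ẑ; lever o_n−o_0 = (-6.2438,0.1201,4.0000)
cross product → J_v[:, 0] = (-0.1201,-6.2438,0.0000)
J_ω[:, 0] = z_0
entry J[1][0] = -6.2438

-6.244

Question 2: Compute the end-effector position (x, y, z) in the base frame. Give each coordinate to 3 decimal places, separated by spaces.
-6.244 0.120 4.000

after link 1: o_1 = (-1.4142, 1.4142, 4.0000)
after link 2: o_2 = (-6.2438, 0.1201, 4.0000)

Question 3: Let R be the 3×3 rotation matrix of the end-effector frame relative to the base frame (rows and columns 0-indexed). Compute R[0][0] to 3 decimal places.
-0.966

End-effector x-axis (col 0 of R) = (-0.9659,-0.2588,0.0000)
R[0][0] = -0.9659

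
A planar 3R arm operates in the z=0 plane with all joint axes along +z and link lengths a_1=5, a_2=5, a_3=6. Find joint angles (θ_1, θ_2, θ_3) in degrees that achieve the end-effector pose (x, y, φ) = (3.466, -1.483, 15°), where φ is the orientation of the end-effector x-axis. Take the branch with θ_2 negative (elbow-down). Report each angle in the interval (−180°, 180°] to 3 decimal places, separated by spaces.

wrist centre = target − a_3·(cos φ, sin φ) = (-2.3296, -3.0359)
cos θ_2 = (14.6436−5²−5²)/(2·5·5) = -0.7071; θ_2 = -135.0017° (elbow-down)
β = atan2(-3.0359,-2.3296) = -127.5002°; ψ = atan2(-3.5354,1.4644) = -67.5009°
θ_1 = β − ψ = -59.9993°
θ_3 = φ − θ_1 − θ_2 = -149.9990° (wrapped to (-180°,180°])

-59.999 -135.002 -149.999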